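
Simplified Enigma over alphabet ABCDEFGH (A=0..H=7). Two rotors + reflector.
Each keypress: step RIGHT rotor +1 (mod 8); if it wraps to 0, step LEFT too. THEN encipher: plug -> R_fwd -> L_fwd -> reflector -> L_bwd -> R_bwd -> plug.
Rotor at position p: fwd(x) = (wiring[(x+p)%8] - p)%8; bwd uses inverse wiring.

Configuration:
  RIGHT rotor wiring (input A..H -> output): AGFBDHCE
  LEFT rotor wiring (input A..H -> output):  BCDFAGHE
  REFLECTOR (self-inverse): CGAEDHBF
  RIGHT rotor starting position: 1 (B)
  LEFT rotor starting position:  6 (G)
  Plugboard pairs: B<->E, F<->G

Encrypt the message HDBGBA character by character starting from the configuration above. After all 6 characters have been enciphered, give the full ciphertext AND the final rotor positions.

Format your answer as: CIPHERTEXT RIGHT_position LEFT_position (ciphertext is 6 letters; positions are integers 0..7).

Answer: DAHBEG 7 6

Derivation:
Char 1 ('H'): step: R->2, L=6; H->plug->H->R->E->L->F->refl->H->L'->F->R'->D->plug->D
Char 2 ('D'): step: R->3, L=6; D->plug->D->R->H->L->A->refl->C->L'->G->R'->A->plug->A
Char 3 ('B'): step: R->4, L=6; B->plug->E->R->E->L->F->refl->H->L'->F->R'->H->plug->H
Char 4 ('G'): step: R->5, L=6; G->plug->F->R->A->L->B->refl->G->L'->B->R'->E->plug->B
Char 5 ('B'): step: R->6, L=6; B->plug->E->R->H->L->A->refl->C->L'->G->R'->B->plug->E
Char 6 ('A'): step: R->7, L=6; A->plug->A->R->F->L->H->refl->F->L'->E->R'->F->plug->G
Final: ciphertext=DAHBEG, RIGHT=7, LEFT=6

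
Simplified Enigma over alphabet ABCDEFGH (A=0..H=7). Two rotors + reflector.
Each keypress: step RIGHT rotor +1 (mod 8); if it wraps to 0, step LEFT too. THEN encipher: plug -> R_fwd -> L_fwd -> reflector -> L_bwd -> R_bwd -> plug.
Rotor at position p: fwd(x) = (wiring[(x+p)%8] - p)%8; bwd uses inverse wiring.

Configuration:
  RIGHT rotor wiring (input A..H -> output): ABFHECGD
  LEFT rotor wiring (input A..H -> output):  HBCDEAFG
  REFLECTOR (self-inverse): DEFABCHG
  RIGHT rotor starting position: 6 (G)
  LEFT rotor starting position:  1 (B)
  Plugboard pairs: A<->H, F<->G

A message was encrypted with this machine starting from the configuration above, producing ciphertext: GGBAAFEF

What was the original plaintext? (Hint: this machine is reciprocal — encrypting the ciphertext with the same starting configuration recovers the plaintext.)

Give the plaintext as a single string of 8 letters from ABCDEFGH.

Char 1 ('G'): step: R->7, L=1; G->plug->F->R->F->L->E->refl->B->L'->B->R'->B->plug->B
Char 2 ('G'): step: R->0, L->2 (L advanced); G->plug->F->R->C->L->C->refl->F->L'->G->R'->G->plug->F
Char 3 ('B'): step: R->1, L=2; B->plug->B->R->E->L->D->refl->A->L'->A->R'->A->plug->H
Char 4 ('A'): step: R->2, L=2; A->plug->H->R->H->L->H->refl->G->L'->D->R'->A->plug->H
Char 5 ('A'): step: R->3, L=2; A->plug->H->R->C->L->C->refl->F->L'->G->R'->G->plug->F
Char 6 ('F'): step: R->4, L=2; F->plug->G->R->B->L->B->refl->E->L'->F->R'->F->plug->G
Char 7 ('E'): step: R->5, L=2; E->plug->E->R->E->L->D->refl->A->L'->A->R'->F->plug->G
Char 8 ('F'): step: R->6, L=2; F->plug->G->R->G->L->F->refl->C->L'->C->R'->C->plug->C

Answer: BFHHFGGC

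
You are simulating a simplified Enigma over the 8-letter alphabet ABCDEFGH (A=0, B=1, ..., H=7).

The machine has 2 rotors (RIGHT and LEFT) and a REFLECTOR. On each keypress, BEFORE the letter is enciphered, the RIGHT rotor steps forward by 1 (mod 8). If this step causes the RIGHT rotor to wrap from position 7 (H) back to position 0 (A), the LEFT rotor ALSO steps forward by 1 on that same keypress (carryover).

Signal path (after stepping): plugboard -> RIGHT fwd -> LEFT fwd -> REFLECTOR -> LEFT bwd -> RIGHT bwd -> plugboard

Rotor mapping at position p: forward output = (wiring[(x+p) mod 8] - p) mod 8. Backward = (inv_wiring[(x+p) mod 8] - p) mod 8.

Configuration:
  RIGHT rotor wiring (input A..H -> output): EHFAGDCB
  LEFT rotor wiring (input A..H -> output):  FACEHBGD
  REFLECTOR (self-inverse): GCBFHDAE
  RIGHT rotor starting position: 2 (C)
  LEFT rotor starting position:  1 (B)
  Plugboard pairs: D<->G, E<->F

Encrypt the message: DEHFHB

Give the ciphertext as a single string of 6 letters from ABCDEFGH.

Char 1 ('D'): step: R->3, L=1; D->plug->G->R->E->L->A->refl->G->L'->D->R'->B->plug->B
Char 2 ('E'): step: R->4, L=1; E->plug->F->R->D->L->G->refl->A->L'->E->R'->H->plug->H
Char 3 ('H'): step: R->5, L=1; H->plug->H->R->B->L->B->refl->C->L'->G->R'->A->plug->A
Char 4 ('F'): step: R->6, L=1; F->plug->E->R->H->L->E->refl->H->L'->A->R'->G->plug->D
Char 5 ('H'): step: R->7, L=1; H->plug->H->R->D->L->G->refl->A->L'->E->R'->G->plug->D
Char 6 ('B'): step: R->0, L->2 (L advanced); B->plug->B->R->H->L->G->refl->A->L'->A->R'->D->plug->G

Answer: BHADDG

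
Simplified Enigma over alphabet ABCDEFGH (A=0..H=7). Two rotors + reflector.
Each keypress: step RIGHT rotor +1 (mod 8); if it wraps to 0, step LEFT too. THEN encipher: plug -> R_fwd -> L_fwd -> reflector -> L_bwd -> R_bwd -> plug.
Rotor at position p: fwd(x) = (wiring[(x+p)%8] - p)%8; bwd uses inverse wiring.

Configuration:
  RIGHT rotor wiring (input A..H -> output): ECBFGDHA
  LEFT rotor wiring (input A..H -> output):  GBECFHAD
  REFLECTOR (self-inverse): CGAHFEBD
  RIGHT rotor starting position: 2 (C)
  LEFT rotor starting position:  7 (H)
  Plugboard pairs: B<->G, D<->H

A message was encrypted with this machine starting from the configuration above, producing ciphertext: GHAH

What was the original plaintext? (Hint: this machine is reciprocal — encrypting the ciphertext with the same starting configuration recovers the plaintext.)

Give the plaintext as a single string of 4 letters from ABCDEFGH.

Char 1 ('G'): step: R->3, L=7; G->plug->B->R->D->L->F->refl->E->L'->A->R'->C->plug->C
Char 2 ('H'): step: R->4, L=7; H->plug->D->R->E->L->D->refl->H->L'->B->R'->H->plug->D
Char 3 ('A'): step: R->5, L=7; A->plug->A->R->G->L->A->refl->C->L'->C->R'->B->plug->G
Char 4 ('H'): step: R->6, L=7; H->plug->D->R->E->L->D->refl->H->L'->B->R'->A->plug->A

Answer: CDGA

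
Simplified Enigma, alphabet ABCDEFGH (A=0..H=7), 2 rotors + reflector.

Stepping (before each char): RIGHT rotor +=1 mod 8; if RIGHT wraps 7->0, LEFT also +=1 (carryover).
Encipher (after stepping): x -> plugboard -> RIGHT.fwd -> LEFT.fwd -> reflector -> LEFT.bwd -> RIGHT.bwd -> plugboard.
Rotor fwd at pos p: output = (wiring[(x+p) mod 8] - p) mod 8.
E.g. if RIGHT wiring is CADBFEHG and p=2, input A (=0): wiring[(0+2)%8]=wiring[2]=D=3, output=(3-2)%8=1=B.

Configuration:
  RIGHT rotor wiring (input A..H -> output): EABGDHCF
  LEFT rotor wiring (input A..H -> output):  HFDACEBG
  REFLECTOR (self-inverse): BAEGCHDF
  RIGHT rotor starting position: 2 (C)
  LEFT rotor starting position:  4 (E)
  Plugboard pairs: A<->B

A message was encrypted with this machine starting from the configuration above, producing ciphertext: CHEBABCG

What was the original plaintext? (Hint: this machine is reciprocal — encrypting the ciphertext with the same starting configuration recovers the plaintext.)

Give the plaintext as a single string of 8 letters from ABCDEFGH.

Answer: ACDFCGEA

Derivation:
Char 1 ('C'): step: R->3, L=4; C->plug->C->R->E->L->D->refl->G->L'->A->R'->B->plug->A
Char 2 ('H'): step: R->4, L=4; H->plug->H->R->C->L->F->refl->H->L'->G->R'->C->plug->C
Char 3 ('E'): step: R->5, L=4; E->plug->E->R->D->L->C->refl->E->L'->H->R'->D->plug->D
Char 4 ('B'): step: R->6, L=4; B->plug->A->R->E->L->D->refl->G->L'->A->R'->F->plug->F
Char 5 ('A'): step: R->7, L=4; A->plug->B->R->F->L->B->refl->A->L'->B->R'->C->plug->C
Char 6 ('B'): step: R->0, L->5 (L advanced); B->plug->A->R->E->L->A->refl->B->L'->C->R'->G->plug->G
Char 7 ('C'): step: R->1, L=5; C->plug->C->R->F->L->G->refl->D->L'->G->R'->E->plug->E
Char 8 ('G'): step: R->2, L=5; G->plug->G->R->C->L->B->refl->A->L'->E->R'->B->plug->A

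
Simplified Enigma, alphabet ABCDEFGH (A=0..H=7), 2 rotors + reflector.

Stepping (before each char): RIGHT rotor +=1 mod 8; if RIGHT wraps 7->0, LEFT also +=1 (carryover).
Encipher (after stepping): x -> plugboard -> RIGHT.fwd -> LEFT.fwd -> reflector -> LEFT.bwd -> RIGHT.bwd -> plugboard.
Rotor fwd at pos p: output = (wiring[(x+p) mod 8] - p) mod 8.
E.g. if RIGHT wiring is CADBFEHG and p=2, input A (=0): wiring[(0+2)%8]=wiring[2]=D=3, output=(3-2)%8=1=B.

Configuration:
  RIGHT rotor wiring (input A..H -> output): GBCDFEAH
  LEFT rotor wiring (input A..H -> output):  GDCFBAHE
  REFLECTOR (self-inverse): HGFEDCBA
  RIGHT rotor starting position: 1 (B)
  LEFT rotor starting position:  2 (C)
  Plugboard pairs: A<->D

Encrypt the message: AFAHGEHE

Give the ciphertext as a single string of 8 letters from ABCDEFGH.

Answer: DHHCAGDH

Derivation:
Char 1 ('A'): step: R->2, L=2; A->plug->D->R->C->L->H->refl->A->L'->A->R'->A->plug->D
Char 2 ('F'): step: R->3, L=2; F->plug->F->R->D->L->G->refl->B->L'->H->R'->H->plug->H
Char 3 ('A'): step: R->4, L=2; A->plug->D->R->D->L->G->refl->B->L'->H->R'->H->plug->H
Char 4 ('H'): step: R->5, L=2; H->plug->H->R->A->L->A->refl->H->L'->C->R'->C->plug->C
Char 5 ('G'): step: R->6, L=2; G->plug->G->R->H->L->B->refl->G->L'->D->R'->D->plug->A
Char 6 ('E'): step: R->7, L=2; E->plug->E->R->E->L->F->refl->C->L'->F->R'->G->plug->G
Char 7 ('H'): step: R->0, L->3 (L advanced); H->plug->H->R->H->L->H->refl->A->L'->G->R'->A->plug->D
Char 8 ('E'): step: R->1, L=3; E->plug->E->R->D->L->E->refl->D->L'->F->R'->H->plug->H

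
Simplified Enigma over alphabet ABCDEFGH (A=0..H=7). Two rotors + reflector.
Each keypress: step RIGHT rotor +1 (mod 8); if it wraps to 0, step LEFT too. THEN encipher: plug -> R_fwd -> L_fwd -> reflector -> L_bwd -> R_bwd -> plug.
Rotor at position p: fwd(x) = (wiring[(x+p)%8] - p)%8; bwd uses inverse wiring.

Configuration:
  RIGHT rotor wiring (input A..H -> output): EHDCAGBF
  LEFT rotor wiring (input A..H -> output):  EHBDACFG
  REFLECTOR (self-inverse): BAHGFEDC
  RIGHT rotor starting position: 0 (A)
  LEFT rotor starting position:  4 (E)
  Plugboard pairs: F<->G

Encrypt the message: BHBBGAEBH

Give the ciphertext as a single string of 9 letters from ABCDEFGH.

Answer: FAGACBFGF

Derivation:
Char 1 ('B'): step: R->1, L=4; B->plug->B->R->C->L->B->refl->A->L'->E->R'->G->plug->F
Char 2 ('H'): step: R->2, L=4; H->plug->H->R->F->L->D->refl->G->L'->B->R'->A->plug->A
Char 3 ('B'): step: R->3, L=4; B->plug->B->R->F->L->D->refl->G->L'->B->R'->F->plug->G
Char 4 ('B'): step: R->4, L=4; B->plug->B->R->C->L->B->refl->A->L'->E->R'->A->plug->A
Char 5 ('G'): step: R->5, L=4; G->plug->F->R->G->L->F->refl->E->L'->A->R'->C->plug->C
Char 6 ('A'): step: R->6, L=4; A->plug->A->R->D->L->C->refl->H->L'->H->R'->B->plug->B
Char 7 ('E'): step: R->7, L=4; E->plug->E->R->D->L->C->refl->H->L'->H->R'->G->plug->F
Char 8 ('B'): step: R->0, L->5 (L advanced); B->plug->B->R->H->L->D->refl->G->L'->G->R'->F->plug->G
Char 9 ('H'): step: R->1, L=5; H->plug->H->R->D->L->H->refl->C->L'->E->R'->G->plug->F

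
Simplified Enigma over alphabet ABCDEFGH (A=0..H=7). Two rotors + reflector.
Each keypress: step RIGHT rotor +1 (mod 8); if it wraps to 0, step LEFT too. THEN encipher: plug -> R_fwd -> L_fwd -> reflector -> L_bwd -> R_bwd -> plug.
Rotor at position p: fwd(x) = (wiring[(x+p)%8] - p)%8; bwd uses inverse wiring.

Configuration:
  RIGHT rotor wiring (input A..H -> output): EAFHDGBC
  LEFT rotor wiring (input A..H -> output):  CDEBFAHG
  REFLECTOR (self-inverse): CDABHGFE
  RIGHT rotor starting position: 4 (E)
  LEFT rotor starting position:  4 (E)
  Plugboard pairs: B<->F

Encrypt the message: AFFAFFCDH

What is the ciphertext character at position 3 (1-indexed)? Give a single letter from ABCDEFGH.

Char 1 ('A'): step: R->5, L=4; A->plug->A->R->B->L->E->refl->H->L'->F->R'->C->plug->C
Char 2 ('F'): step: R->6, L=4; F->plug->B->R->E->L->G->refl->F->L'->H->R'->E->plug->E
Char 3 ('F'): step: R->7, L=4; F->plug->B->R->F->L->H->refl->E->L'->B->R'->C->plug->C

C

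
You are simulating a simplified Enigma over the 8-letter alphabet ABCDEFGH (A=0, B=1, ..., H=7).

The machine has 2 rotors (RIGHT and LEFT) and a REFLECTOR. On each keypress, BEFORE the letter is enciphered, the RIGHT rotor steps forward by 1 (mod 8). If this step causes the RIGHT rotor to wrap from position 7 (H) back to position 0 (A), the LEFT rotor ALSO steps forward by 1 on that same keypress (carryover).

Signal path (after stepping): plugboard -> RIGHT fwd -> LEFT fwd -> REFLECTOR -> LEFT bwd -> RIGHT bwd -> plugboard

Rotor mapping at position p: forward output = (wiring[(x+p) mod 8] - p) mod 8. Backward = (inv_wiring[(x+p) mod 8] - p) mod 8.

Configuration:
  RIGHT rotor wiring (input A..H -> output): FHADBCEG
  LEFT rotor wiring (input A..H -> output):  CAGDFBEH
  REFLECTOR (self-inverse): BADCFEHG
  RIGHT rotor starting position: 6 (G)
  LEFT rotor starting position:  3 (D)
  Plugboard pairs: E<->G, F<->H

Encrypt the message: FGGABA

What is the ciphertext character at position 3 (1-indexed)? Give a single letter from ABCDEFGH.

Char 1 ('F'): step: R->7, L=3; F->plug->H->R->F->L->H->refl->G->L'->C->R'->F->plug->H
Char 2 ('G'): step: R->0, L->4 (L advanced); G->plug->E->R->B->L->F->refl->E->L'->F->R'->A->plug->A
Char 3 ('G'): step: R->1, L=4; G->plug->E->R->B->L->F->refl->E->L'->F->R'->G->plug->E

E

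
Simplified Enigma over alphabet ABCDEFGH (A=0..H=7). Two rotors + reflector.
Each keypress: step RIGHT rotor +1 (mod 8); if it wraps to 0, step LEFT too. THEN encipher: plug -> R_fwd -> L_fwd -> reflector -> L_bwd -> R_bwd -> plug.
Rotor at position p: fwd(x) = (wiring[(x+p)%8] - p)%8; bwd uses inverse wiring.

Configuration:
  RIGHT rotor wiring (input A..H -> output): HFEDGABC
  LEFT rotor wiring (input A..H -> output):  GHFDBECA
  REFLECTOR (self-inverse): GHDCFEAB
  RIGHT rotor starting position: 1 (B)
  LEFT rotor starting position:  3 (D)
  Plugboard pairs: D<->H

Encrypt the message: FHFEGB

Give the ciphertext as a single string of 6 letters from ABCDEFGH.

Answer: BFGDCG

Derivation:
Char 1 ('F'): step: R->2, L=3; F->plug->F->R->A->L->A->refl->G->L'->B->R'->B->plug->B
Char 2 ('H'): step: R->3, L=3; H->plug->D->R->G->L->E->refl->F->L'->E->R'->F->plug->F
Char 3 ('F'): step: R->4, L=3; F->plug->F->R->B->L->G->refl->A->L'->A->R'->G->plug->G
Char 4 ('E'): step: R->5, L=3; E->plug->E->R->A->L->A->refl->G->L'->B->R'->H->plug->D
Char 5 ('G'): step: R->6, L=3; G->plug->G->R->A->L->A->refl->G->L'->B->R'->C->plug->C
Char 6 ('B'): step: R->7, L=3; B->plug->B->R->A->L->A->refl->G->L'->B->R'->G->plug->G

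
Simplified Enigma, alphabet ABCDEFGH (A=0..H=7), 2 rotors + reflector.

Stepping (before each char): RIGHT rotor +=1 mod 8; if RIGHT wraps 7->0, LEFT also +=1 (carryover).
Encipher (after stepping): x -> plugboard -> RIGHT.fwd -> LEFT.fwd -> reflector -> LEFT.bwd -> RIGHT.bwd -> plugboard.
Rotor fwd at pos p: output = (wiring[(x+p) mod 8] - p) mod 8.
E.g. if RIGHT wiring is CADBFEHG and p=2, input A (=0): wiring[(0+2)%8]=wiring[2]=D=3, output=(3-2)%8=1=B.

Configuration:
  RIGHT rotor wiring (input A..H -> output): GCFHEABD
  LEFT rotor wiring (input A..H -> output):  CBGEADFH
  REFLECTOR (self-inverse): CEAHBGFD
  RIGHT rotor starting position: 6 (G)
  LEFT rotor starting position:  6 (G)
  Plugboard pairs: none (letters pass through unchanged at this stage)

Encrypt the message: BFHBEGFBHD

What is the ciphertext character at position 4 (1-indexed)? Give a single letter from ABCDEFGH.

Char 1 ('B'): step: R->7, L=6; B->plug->B->R->H->L->F->refl->G->L'->F->R'->F->plug->F
Char 2 ('F'): step: R->0, L->7 (L advanced); F->plug->F->R->A->L->A->refl->C->L'->C->R'->B->plug->B
Char 3 ('H'): step: R->1, L=7; H->plug->H->R->F->L->B->refl->E->L'->G->R'->C->plug->C
Char 4 ('B'): step: R->2, L=7; B->plug->B->R->F->L->B->refl->E->L'->G->R'->D->plug->D

D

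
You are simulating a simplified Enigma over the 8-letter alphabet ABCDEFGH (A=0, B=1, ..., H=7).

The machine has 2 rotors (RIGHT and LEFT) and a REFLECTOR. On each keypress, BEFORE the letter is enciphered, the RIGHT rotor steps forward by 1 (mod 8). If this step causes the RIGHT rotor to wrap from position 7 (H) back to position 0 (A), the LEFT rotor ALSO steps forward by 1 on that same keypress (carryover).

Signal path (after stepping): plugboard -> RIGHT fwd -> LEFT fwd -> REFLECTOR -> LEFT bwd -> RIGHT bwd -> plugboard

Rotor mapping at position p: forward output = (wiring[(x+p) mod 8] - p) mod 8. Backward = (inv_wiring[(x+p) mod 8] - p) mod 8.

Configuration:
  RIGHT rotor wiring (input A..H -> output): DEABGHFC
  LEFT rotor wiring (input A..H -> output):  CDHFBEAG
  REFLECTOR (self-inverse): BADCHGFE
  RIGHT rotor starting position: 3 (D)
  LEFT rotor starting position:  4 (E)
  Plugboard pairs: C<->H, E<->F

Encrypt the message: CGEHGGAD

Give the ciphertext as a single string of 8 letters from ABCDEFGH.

Answer: ABDFDDCA

Derivation:
Char 1 ('C'): step: R->4, L=4; C->plug->H->R->F->L->H->refl->E->L'->C->R'->A->plug->A
Char 2 ('G'): step: R->5, L=4; G->plug->G->R->E->L->G->refl->F->L'->A->R'->B->plug->B
Char 3 ('E'): step: R->6, L=4; E->plug->F->R->D->L->C->refl->D->L'->G->R'->D->plug->D
Char 4 ('H'): step: R->7, L=4; H->plug->C->R->F->L->H->refl->E->L'->C->R'->E->plug->F
Char 5 ('G'): step: R->0, L->5 (L advanced); G->plug->G->R->F->L->C->refl->D->L'->B->R'->D->plug->D
Char 6 ('G'): step: R->1, L=5; G->plug->G->R->B->L->D->refl->C->L'->F->R'->D->plug->D
Char 7 ('A'): step: R->2, L=5; A->plug->A->R->G->L->A->refl->B->L'->C->R'->H->plug->C
Char 8 ('D'): step: R->3, L=5; D->plug->D->R->C->L->B->refl->A->L'->G->R'->A->plug->A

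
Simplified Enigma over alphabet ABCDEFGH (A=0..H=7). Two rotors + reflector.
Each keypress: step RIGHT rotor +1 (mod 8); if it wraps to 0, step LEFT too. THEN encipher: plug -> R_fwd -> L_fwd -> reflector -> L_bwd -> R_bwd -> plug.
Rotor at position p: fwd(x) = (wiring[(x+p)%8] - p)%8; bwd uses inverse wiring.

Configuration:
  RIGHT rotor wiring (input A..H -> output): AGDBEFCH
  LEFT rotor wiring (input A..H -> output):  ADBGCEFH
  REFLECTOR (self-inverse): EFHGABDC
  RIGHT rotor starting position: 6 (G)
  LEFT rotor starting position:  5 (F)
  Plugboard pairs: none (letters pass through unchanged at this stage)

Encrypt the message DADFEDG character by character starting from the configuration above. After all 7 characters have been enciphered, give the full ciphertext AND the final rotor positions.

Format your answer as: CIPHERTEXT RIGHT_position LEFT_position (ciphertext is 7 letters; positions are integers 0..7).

Answer: HGFGDBH 5 6

Derivation:
Char 1 ('D'): step: R->7, L=5; D->plug->D->R->E->L->G->refl->D->L'->D->R'->H->plug->H
Char 2 ('A'): step: R->0, L->6 (L advanced); A->plug->A->R->A->L->H->refl->C->L'->C->R'->G->plug->G
Char 3 ('D'): step: R->1, L=6; D->plug->D->R->D->L->F->refl->B->L'->B->R'->F->plug->F
Char 4 ('F'): step: R->2, L=6; F->plug->F->R->F->L->A->refl->E->L'->G->R'->G->plug->G
Char 5 ('E'): step: R->3, L=6; E->plug->E->R->E->L->D->refl->G->L'->H->R'->D->plug->D
Char 6 ('D'): step: R->4, L=6; D->plug->D->R->D->L->F->refl->B->L'->B->R'->B->plug->B
Char 7 ('G'): step: R->5, L=6; G->plug->G->R->E->L->D->refl->G->L'->H->R'->H->plug->H
Final: ciphertext=HGFGDBH, RIGHT=5, LEFT=6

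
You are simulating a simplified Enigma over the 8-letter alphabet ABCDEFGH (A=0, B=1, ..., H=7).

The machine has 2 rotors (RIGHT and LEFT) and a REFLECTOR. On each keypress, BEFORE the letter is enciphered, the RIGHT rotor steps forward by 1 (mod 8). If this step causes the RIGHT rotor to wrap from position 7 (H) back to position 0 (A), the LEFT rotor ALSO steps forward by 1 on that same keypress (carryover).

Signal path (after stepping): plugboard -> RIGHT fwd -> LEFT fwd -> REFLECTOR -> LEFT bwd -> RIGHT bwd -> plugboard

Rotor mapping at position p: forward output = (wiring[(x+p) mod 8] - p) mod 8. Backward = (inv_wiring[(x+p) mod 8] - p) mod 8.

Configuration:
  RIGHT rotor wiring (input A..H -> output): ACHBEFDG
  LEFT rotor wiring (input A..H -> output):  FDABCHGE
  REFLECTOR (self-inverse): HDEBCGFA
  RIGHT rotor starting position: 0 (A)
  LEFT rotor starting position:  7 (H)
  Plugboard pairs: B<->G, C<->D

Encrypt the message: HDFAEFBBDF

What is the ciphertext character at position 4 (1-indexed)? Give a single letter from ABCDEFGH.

Char 1 ('H'): step: R->1, L=7; H->plug->H->R->H->L->H->refl->A->L'->G->R'->B->plug->G
Char 2 ('D'): step: R->2, L=7; D->plug->C->R->C->L->E->refl->C->L'->E->R'->F->plug->F
Char 3 ('F'): step: R->3, L=7; F->plug->F->R->F->L->D->refl->B->L'->D->R'->E->plug->E
Char 4 ('A'): step: R->4, L=7; A->plug->A->R->A->L->F->refl->G->L'->B->R'->B->plug->G

G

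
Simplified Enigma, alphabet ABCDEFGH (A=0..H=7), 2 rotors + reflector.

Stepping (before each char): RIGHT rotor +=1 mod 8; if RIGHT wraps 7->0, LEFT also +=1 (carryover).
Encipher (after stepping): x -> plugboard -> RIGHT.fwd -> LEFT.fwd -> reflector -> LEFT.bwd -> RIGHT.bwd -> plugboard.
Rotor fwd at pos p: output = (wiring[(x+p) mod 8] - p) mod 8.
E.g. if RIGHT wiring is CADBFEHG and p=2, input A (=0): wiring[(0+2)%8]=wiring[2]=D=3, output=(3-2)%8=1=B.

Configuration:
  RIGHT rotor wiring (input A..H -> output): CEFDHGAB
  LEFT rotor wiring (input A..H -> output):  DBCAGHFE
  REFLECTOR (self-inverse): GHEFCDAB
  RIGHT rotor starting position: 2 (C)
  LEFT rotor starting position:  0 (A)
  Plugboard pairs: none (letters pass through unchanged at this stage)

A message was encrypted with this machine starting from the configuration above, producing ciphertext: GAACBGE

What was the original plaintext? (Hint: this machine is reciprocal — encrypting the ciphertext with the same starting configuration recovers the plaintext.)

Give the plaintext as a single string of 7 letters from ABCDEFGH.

Char 1 ('G'): step: R->3, L=0; G->plug->G->R->B->L->B->refl->H->L'->F->R'->D->plug->D
Char 2 ('A'): step: R->4, L=0; A->plug->A->R->D->L->A->refl->G->L'->E->R'->C->plug->C
Char 3 ('A'): step: R->5, L=0; A->plug->A->R->B->L->B->refl->H->L'->F->R'->D->plug->D
Char 4 ('C'): step: R->6, L=0; C->plug->C->R->E->L->G->refl->A->L'->D->R'->B->plug->B
Char 5 ('B'): step: R->7, L=0; B->plug->B->R->D->L->A->refl->G->L'->E->R'->E->plug->E
Char 6 ('G'): step: R->0, L->1 (L advanced); G->plug->G->R->A->L->A->refl->G->L'->E->R'->B->plug->B
Char 7 ('E'): step: R->1, L=1; E->plug->E->R->F->L->E->refl->C->L'->H->R'->F->plug->F

Answer: DCDBEBF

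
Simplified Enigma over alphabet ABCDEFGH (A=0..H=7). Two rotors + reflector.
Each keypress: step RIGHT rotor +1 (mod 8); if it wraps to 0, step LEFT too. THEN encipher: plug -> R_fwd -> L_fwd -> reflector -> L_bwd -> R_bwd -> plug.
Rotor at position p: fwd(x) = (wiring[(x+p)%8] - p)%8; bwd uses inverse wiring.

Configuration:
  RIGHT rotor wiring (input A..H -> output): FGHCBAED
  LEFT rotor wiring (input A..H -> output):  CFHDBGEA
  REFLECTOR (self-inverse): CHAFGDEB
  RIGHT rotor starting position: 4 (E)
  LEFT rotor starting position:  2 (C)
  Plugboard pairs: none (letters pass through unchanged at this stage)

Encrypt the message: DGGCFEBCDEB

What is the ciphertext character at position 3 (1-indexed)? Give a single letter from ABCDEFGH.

Char 1 ('D'): step: R->5, L=2; D->plug->D->R->A->L->F->refl->D->L'->H->R'->B->plug->B
Char 2 ('G'): step: R->6, L=2; G->plug->G->R->D->L->E->refl->G->L'->F->R'->B->plug->B
Char 3 ('G'): step: R->7, L=2; G->plug->G->R->B->L->B->refl->H->L'->C->R'->F->plug->F

F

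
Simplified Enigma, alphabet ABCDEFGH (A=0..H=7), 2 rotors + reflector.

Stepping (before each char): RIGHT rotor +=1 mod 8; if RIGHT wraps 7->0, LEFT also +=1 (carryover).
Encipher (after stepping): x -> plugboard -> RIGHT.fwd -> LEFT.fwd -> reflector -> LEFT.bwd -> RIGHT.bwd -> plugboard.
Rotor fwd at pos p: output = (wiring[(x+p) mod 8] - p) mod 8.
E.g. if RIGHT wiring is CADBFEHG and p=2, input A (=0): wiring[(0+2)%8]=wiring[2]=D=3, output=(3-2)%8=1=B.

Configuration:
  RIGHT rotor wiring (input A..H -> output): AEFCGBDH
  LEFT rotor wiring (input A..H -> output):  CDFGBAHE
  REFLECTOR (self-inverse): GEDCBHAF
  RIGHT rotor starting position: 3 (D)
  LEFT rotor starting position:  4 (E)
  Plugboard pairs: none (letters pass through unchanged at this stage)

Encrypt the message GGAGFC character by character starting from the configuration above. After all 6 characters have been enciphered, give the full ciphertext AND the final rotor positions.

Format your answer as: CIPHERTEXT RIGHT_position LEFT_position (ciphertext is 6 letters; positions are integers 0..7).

Answer: HFGFAE 1 5

Derivation:
Char 1 ('G'): step: R->4, L=4; G->plug->G->R->B->L->E->refl->B->L'->G->R'->H->plug->H
Char 2 ('G'): step: R->5, L=4; G->plug->G->R->F->L->H->refl->F->L'->A->R'->F->plug->F
Char 3 ('A'): step: R->6, L=4; A->plug->A->R->F->L->H->refl->F->L'->A->R'->G->plug->G
Char 4 ('G'): step: R->7, L=4; G->plug->G->R->C->L->D->refl->C->L'->H->R'->F->plug->F
Char 5 ('F'): step: R->0, L->5 (L advanced); F->plug->F->R->B->L->C->refl->D->L'->A->R'->A->plug->A
Char 6 ('C'): step: R->1, L=5; C->plug->C->R->B->L->C->refl->D->L'->A->R'->E->plug->E
Final: ciphertext=HFGFAE, RIGHT=1, LEFT=5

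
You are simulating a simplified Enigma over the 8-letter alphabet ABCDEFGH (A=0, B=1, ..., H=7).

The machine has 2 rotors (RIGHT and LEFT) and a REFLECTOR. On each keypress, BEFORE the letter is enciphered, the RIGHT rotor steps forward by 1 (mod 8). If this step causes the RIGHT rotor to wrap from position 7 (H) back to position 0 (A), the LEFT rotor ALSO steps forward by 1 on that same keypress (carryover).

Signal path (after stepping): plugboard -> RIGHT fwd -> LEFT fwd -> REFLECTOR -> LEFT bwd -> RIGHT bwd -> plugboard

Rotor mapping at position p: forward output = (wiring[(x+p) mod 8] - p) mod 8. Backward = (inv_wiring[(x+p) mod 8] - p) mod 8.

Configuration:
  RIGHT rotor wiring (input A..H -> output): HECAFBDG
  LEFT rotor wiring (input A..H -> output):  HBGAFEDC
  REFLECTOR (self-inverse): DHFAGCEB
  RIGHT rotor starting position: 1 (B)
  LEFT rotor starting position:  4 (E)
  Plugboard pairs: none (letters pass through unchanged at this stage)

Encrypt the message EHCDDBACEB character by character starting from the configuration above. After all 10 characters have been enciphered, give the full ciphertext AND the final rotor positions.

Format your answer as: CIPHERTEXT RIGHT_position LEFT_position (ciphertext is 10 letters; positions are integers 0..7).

Char 1 ('E'): step: R->2, L=4; E->plug->E->R->B->L->A->refl->D->L'->E->R'->F->plug->F
Char 2 ('H'): step: R->3, L=4; H->plug->H->R->H->L->E->refl->G->L'->D->R'->E->plug->E
Char 3 ('C'): step: R->4, L=4; C->plug->C->R->H->L->E->refl->G->L'->D->R'->E->plug->E
Char 4 ('D'): step: R->5, L=4; D->plug->D->R->C->L->H->refl->B->L'->A->R'->H->plug->H
Char 5 ('D'): step: R->6, L=4; D->plug->D->R->G->L->C->refl->F->L'->F->R'->A->plug->A
Char 6 ('B'): step: R->7, L=4; B->plug->B->R->A->L->B->refl->H->L'->C->R'->G->plug->G
Char 7 ('A'): step: R->0, L->5 (L advanced); A->plug->A->R->H->L->A->refl->D->L'->G->R'->H->plug->H
Char 8 ('C'): step: R->1, L=5; C->plug->C->R->H->L->A->refl->D->L'->G->R'->H->plug->H
Char 9 ('E'): step: R->2, L=5; E->plug->E->R->B->L->G->refl->E->L'->E->R'->F->plug->F
Char 10 ('B'): step: R->3, L=5; B->plug->B->R->C->L->F->refl->C->L'->D->R'->E->plug->E
Final: ciphertext=FEEHAGHHFE, RIGHT=3, LEFT=5

Answer: FEEHAGHHFE 3 5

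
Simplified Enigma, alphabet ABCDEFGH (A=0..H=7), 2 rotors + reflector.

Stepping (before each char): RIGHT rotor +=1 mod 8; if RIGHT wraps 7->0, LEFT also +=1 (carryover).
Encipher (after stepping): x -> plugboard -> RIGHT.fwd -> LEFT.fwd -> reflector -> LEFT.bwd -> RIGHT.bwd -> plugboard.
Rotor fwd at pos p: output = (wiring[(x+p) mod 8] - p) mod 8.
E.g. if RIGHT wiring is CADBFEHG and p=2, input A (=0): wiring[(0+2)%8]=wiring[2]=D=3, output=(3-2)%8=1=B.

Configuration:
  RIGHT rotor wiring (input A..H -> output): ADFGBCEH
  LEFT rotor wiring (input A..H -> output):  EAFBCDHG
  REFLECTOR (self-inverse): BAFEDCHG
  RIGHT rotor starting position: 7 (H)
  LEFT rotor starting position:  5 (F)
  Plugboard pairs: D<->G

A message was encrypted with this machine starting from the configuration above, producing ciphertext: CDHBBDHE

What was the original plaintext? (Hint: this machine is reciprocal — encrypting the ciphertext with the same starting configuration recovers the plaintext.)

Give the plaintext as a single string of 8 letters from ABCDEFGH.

Char 1 ('C'): step: R->0, L->6 (L advanced); C->plug->C->R->F->L->D->refl->E->L'->G->R'->D->plug->G
Char 2 ('D'): step: R->1, L=6; D->plug->G->R->G->L->E->refl->D->L'->F->R'->C->plug->C
Char 3 ('H'): step: R->2, L=6; H->plug->H->R->B->L->A->refl->B->L'->A->R'->D->plug->G
Char 4 ('B'): step: R->3, L=6; B->plug->B->R->G->L->E->refl->D->L'->F->R'->F->plug->F
Char 5 ('B'): step: R->4, L=6; B->plug->B->R->G->L->E->refl->D->L'->F->R'->A->plug->A
Char 6 ('D'): step: R->5, L=6; D->plug->G->R->B->L->A->refl->B->L'->A->R'->F->plug->F
Char 7 ('H'): step: R->6, L=6; H->plug->H->R->E->L->H->refl->G->L'->C->R'->C->plug->C
Char 8 ('E'): step: R->7, L=6; E->plug->E->R->H->L->F->refl->C->L'->D->R'->G->plug->D

Answer: GCGFAFCD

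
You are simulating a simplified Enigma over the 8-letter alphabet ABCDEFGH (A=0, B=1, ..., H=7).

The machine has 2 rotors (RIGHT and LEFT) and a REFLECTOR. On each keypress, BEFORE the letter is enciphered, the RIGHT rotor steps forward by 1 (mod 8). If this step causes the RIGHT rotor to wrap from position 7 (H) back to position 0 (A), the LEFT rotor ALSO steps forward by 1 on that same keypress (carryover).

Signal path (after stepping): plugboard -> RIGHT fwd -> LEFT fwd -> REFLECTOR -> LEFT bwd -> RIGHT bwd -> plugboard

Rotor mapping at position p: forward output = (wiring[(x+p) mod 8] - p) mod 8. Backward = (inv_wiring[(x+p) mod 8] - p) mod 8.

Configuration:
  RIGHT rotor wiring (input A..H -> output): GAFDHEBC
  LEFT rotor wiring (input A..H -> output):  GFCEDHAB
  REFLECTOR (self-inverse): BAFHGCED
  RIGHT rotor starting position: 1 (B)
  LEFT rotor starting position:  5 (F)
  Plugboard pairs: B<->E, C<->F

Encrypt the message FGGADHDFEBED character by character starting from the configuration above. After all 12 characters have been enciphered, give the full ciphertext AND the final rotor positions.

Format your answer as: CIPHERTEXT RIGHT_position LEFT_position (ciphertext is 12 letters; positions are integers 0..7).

Answer: CADHBEGAAHDB 5 6

Derivation:
Char 1 ('F'): step: R->2, L=5; F->plug->C->R->F->L->F->refl->C->L'->A->R'->F->plug->C
Char 2 ('G'): step: R->3, L=5; G->plug->G->R->F->L->F->refl->C->L'->A->R'->A->plug->A
Char 3 ('G'): step: R->4, L=5; G->plug->G->R->B->L->D->refl->H->L'->G->R'->D->plug->D
Char 4 ('A'): step: R->5, L=5; A->plug->A->R->H->L->G->refl->E->L'->C->R'->H->plug->H
Char 5 ('D'): step: R->6, L=5; D->plug->D->R->C->L->E->refl->G->L'->H->R'->E->plug->B
Char 6 ('H'): step: R->7, L=5; H->plug->H->R->C->L->E->refl->G->L'->H->R'->B->plug->E
Char 7 ('D'): step: R->0, L->6 (L advanced); D->plug->D->R->D->L->H->refl->D->L'->B->R'->G->plug->G
Char 8 ('F'): step: R->1, L=6; F->plug->C->R->C->L->A->refl->B->L'->H->R'->A->plug->A
Char 9 ('E'): step: R->2, L=6; E->plug->B->R->B->L->D->refl->H->L'->D->R'->A->plug->A
Char 10 ('B'): step: R->3, L=6; B->plug->E->R->H->L->B->refl->A->L'->C->R'->H->plug->H
Char 11 ('E'): step: R->4, L=6; E->plug->B->R->A->L->C->refl->F->L'->G->R'->D->plug->D
Char 12 ('D'): step: R->5, L=6; D->plug->D->R->B->L->D->refl->H->L'->D->R'->E->plug->B
Final: ciphertext=CADHBEGAAHDB, RIGHT=5, LEFT=6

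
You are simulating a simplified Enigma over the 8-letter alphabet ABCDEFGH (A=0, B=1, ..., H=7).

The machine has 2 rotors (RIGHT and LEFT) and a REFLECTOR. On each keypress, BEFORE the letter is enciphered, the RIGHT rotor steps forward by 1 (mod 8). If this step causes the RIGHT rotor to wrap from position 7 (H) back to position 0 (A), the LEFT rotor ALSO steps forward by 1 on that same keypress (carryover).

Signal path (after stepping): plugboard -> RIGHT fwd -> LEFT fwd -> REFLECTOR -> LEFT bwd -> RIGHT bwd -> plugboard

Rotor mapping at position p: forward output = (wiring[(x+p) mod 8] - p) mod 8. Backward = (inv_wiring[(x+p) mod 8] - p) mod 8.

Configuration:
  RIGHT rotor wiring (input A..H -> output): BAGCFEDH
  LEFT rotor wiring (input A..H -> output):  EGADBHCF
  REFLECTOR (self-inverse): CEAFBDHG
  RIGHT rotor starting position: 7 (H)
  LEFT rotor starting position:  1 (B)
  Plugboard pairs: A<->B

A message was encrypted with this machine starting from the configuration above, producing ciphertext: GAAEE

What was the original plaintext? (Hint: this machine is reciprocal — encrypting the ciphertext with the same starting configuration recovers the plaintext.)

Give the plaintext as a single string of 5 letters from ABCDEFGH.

Answer: EEDFD

Derivation:
Char 1 ('G'): step: R->0, L->2 (L advanced); G->plug->G->R->D->L->F->refl->D->L'->F->R'->E->plug->E
Char 2 ('A'): step: R->1, L=2; A->plug->B->R->F->L->D->refl->F->L'->D->R'->E->plug->E
Char 3 ('A'): step: R->2, L=2; A->plug->B->R->A->L->G->refl->H->L'->C->R'->D->plug->D
Char 4 ('E'): step: R->3, L=2; E->plug->E->R->E->L->A->refl->C->L'->G->R'->F->plug->F
Char 5 ('E'): step: R->4, L=2; E->plug->E->R->F->L->D->refl->F->L'->D->R'->D->plug->D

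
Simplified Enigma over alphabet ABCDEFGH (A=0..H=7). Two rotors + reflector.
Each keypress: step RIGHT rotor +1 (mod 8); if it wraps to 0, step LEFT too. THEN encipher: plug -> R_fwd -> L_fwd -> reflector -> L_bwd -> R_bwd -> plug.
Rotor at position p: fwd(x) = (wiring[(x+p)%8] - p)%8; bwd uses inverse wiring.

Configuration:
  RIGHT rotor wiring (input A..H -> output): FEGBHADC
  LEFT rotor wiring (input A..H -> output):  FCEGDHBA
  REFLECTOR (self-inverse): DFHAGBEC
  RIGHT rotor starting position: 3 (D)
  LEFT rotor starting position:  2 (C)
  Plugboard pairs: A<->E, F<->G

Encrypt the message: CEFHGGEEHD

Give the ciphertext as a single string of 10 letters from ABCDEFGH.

Char 1 ('C'): step: R->4, L=2; C->plug->C->R->H->L->A->refl->D->L'->G->R'->D->plug->D
Char 2 ('E'): step: R->5, L=2; E->plug->A->R->D->L->F->refl->B->L'->C->R'->H->plug->H
Char 3 ('F'): step: R->6, L=2; F->plug->G->R->B->L->E->refl->G->L'->F->R'->A->plug->E
Char 4 ('H'): step: R->7, L=2; H->plug->H->R->E->L->H->refl->C->L'->A->R'->F->plug->G
Char 5 ('G'): step: R->0, L->3 (L advanced); G->plug->F->R->A->L->D->refl->A->L'->B->R'->D->plug->D
Char 6 ('G'): step: R->1, L=3; G->plug->F->R->C->L->E->refl->G->L'->D->R'->A->plug->E
Char 7 ('E'): step: R->2, L=3; E->plug->A->R->E->L->F->refl->B->L'->H->R'->B->plug->B
Char 8 ('E'): step: R->3, L=3; E->plug->A->R->G->L->H->refl->C->L'->F->R'->C->plug->C
Char 9 ('H'): step: R->4, L=3; H->plug->H->R->F->L->C->refl->H->L'->G->R'->D->plug->D
Char 10 ('D'): step: R->5, L=3; D->plug->D->R->A->L->D->refl->A->L'->B->R'->F->plug->G

Answer: DHEGDEBCDG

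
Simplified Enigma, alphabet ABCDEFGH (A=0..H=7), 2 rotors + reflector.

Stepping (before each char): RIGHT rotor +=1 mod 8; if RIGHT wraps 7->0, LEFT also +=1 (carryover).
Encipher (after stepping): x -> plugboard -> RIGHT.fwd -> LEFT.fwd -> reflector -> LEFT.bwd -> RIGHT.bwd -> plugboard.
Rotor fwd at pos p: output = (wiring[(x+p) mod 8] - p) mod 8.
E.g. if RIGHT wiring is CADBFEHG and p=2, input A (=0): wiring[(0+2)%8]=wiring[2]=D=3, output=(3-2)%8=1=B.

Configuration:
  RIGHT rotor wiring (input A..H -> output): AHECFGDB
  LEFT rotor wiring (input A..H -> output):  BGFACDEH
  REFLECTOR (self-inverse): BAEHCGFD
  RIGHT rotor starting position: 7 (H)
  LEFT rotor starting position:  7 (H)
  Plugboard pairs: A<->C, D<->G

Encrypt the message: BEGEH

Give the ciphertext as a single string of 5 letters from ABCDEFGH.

Char 1 ('B'): step: R->0, L->0 (L advanced); B->plug->B->R->H->L->H->refl->D->L'->F->R'->E->plug->E
Char 2 ('E'): step: R->1, L=0; E->plug->E->R->F->L->D->refl->H->L'->H->R'->H->plug->H
Char 3 ('G'): step: R->2, L=0; G->plug->D->R->E->L->C->refl->E->L'->G->R'->G->plug->D
Char 4 ('E'): step: R->3, L=0; E->plug->E->R->G->L->E->refl->C->L'->E->R'->G->plug->D
Char 5 ('H'): step: R->4, L=0; H->plug->H->R->G->L->E->refl->C->L'->E->R'->E->plug->E

Answer: EHDDE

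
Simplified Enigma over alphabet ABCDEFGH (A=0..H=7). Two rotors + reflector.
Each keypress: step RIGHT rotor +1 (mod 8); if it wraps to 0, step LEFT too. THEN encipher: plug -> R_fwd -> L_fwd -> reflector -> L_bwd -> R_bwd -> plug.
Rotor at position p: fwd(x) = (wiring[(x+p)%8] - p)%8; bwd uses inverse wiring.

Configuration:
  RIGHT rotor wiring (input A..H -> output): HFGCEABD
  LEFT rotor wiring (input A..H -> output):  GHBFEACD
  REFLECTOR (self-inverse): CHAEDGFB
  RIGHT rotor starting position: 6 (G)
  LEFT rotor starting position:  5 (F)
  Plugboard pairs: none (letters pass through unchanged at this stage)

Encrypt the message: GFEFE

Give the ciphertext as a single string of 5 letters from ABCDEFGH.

Answer: HEGDF

Derivation:
Char 1 ('G'): step: R->7, L=5; G->plug->G->R->B->L->F->refl->G->L'->C->R'->H->plug->H
Char 2 ('F'): step: R->0, L->6 (L advanced); F->plug->F->R->A->L->E->refl->D->L'->E->R'->E->plug->E
Char 3 ('E'): step: R->1, L=6; E->plug->E->R->H->L->C->refl->A->L'->C->R'->G->plug->G
Char 4 ('F'): step: R->2, L=6; F->plug->F->R->B->L->F->refl->G->L'->G->R'->D->plug->D
Char 5 ('E'): step: R->3, L=6; E->plug->E->R->A->L->E->refl->D->L'->E->R'->F->plug->F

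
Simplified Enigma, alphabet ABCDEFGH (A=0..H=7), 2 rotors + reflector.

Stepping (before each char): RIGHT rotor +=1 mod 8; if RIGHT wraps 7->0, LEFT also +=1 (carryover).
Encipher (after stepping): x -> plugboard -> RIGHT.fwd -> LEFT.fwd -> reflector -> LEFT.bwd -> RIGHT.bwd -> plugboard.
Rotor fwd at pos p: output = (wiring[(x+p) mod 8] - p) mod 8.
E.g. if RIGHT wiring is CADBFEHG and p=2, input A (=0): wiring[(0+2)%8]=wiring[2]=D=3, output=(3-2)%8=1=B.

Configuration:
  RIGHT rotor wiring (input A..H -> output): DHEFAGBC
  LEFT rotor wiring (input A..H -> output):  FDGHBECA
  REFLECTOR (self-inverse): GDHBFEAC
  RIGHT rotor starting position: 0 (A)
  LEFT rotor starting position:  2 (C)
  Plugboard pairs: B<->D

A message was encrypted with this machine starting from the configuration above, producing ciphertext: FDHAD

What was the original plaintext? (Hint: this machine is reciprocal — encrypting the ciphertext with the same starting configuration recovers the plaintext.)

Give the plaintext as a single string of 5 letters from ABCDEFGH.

Char 1 ('F'): step: R->1, L=2; F->plug->F->R->A->L->E->refl->F->L'->B->R'->G->plug->G
Char 2 ('D'): step: R->2, L=2; D->plug->B->R->D->L->C->refl->H->L'->C->R'->A->plug->A
Char 3 ('H'): step: R->3, L=2; H->plug->H->R->B->L->F->refl->E->L'->A->R'->F->plug->F
Char 4 ('A'): step: R->4, L=2; A->plug->A->R->E->L->A->refl->G->L'->F->R'->C->plug->C
Char 5 ('D'): step: R->5, L=2; D->plug->B->R->E->L->A->refl->G->L'->F->R'->C->plug->C

Answer: GAFCC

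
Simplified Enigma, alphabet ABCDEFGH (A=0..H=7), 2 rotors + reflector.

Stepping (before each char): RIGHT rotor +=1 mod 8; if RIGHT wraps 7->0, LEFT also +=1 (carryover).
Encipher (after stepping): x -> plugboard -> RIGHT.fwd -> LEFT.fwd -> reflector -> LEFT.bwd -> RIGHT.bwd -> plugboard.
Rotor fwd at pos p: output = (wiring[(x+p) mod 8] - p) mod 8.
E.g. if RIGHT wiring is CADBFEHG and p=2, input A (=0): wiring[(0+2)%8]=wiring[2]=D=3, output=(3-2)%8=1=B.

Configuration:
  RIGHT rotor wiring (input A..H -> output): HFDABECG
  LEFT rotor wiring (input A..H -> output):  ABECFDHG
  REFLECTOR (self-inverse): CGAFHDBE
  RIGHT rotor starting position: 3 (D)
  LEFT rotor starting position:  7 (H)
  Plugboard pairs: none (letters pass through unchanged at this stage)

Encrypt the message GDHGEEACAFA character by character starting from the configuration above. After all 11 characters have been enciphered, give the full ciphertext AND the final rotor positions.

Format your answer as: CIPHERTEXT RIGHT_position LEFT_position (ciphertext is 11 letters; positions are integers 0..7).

Answer: DABEADCDHDE 6 0

Derivation:
Char 1 ('G'): step: R->4, L=7; G->plug->G->R->H->L->A->refl->C->L'->C->R'->D->plug->D
Char 2 ('D'): step: R->5, L=7; D->plug->D->R->C->L->C->refl->A->L'->H->R'->A->plug->A
Char 3 ('H'): step: R->6, L=7; H->plug->H->R->G->L->E->refl->H->L'->A->R'->B->plug->B
Char 4 ('G'): step: R->7, L=7; G->plug->G->R->F->L->G->refl->B->L'->B->R'->E->plug->E
Char 5 ('E'): step: R->0, L->0 (L advanced); E->plug->E->R->B->L->B->refl->G->L'->H->R'->A->plug->A
Char 6 ('E'): step: R->1, L=0; E->plug->E->R->D->L->C->refl->A->L'->A->R'->D->plug->D
Char 7 ('A'): step: R->2, L=0; A->plug->A->R->B->L->B->refl->G->L'->H->R'->C->plug->C
Char 8 ('C'): step: R->3, L=0; C->plug->C->R->B->L->B->refl->G->L'->H->R'->D->plug->D
Char 9 ('A'): step: R->4, L=0; A->plug->A->R->F->L->D->refl->F->L'->E->R'->H->plug->H
Char 10 ('F'): step: R->5, L=0; F->plug->F->R->G->L->H->refl->E->L'->C->R'->D->plug->D
Char 11 ('A'): step: R->6, L=0; A->plug->A->R->E->L->F->refl->D->L'->F->R'->E->plug->E
Final: ciphertext=DABEADCDHDE, RIGHT=6, LEFT=0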